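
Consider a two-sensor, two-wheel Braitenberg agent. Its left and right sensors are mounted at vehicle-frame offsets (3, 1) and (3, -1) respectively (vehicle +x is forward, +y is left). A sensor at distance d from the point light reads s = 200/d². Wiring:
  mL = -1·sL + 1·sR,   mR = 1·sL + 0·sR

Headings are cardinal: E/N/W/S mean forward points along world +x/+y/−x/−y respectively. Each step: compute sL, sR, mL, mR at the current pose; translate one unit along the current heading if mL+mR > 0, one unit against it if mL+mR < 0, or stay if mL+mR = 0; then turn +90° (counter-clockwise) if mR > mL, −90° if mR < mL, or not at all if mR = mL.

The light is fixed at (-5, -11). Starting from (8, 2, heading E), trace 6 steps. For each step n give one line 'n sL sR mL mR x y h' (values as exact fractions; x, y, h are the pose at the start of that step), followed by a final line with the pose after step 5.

n=0: pose=(8,2,E); sL=50/113, sR=1/2; mL=13/226, mR=50/113; mL+mR=1/2 → advance +1; mR−mL=87/226 → turn +1·90°
n=1: pose=(9,2,N); sL=8/17, sR=200/481; mL=-448/8177, mR=8/17; mL+mR=200/481 → advance +1; mR−mL=4296/8177 → turn +1·90°
n=2: pose=(9,3,W); sL=20/29, sR=100/173; mL=-560/5017, mR=20/29; mL+mR=100/173 → advance +1; mR−mL=4020/5017 → turn +1·90°
n=3: pose=(8,3,S); sL=200/317, sR=40/53; mL=2080/16801, mR=200/317; mL+mR=40/53 → advance +1; mR−mL=8520/16801 → turn +1·90°
n=4: pose=(8,2,E); sL=50/113, sR=1/2; mL=13/226, mR=50/113; mL+mR=1/2 → advance +1; mR−mL=87/226 → turn +1·90°
n=5: pose=(9,2,N); sL=8/17, sR=200/481; mL=-448/8177, mR=8/17; mL+mR=200/481 → advance +1; mR−mL=4296/8177 → turn +1·90°

0 50/113 1/2 13/226 50/113 8 2 E
1 8/17 200/481 -448/8177 8/17 9 2 N
2 20/29 100/173 -560/5017 20/29 9 3 W
3 200/317 40/53 2080/16801 200/317 8 3 S
4 50/113 1/2 13/226 50/113 8 2 E
5 8/17 200/481 -448/8177 8/17 9 2 N
final 9 3 W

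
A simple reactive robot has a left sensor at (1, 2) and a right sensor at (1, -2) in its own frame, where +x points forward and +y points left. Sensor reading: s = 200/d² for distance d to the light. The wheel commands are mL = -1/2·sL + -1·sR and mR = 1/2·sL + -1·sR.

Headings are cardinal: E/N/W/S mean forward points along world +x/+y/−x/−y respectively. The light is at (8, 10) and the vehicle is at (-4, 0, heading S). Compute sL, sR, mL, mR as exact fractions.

left sensor world pos  = (-2, -1); dL² = 221
right sensor world pos = (-6, -1); dR² = 317
sL = 200/221 = 200/221
sR = 200/317 = 200/317
mL = -1/2·sL + -1·sR = -75900/70057
mR = 1/2·sL + -1·sR = -12500/70057

200/221 200/317 -75900/70057 -12500/70057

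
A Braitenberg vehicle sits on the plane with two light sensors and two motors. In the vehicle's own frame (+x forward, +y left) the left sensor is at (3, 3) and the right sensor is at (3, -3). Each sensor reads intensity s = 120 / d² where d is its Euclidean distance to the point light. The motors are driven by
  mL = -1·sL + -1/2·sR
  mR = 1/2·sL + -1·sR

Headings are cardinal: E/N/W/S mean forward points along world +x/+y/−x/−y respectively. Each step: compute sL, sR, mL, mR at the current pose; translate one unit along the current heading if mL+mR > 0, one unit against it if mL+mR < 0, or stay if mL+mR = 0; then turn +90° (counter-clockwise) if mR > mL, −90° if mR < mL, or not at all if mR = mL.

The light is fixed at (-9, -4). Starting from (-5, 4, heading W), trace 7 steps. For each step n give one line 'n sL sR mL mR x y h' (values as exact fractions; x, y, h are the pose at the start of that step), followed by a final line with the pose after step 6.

0 60/13 60/61 -4050/793 1050/793 -5 4 W
1 120/89 120/29 -8820/2581 -8940/2581 -4 4 S
2 3 30/37 -126/37 51/74 -4 5 W
3 40/39 8/3 -92/39 -28/13 -3 5 S
4 12/25 12/13 -306/325 -222/325 -3 6 E
5 120/173 120/233 -38340/40309 -6780/40309 -4 6 N
6 3 30/37 -126/37 51/74 -4 5 W
final -3 5 S

n=0: pose=(-5,4,W); sL=60/13, sR=60/61; mL=-4050/793, mR=1050/793; mL+mR=-3000/793 → advance -1; mR−mL=5100/793 → turn +1·90°
n=1: pose=(-4,4,S); sL=120/89, sR=120/29; mL=-8820/2581, mR=-8940/2581; mL+mR=-17760/2581 → advance -1; mR−mL=-120/2581 → turn -1·90°
n=2: pose=(-4,5,W); sL=3, sR=30/37; mL=-126/37, mR=51/74; mL+mR=-201/74 → advance -1; mR−mL=303/74 → turn +1·90°
n=3: pose=(-3,5,S); sL=40/39, sR=8/3; mL=-92/39, mR=-28/13; mL+mR=-176/39 → advance -1; mR−mL=8/39 → turn +1·90°
n=4: pose=(-3,6,E); sL=12/25, sR=12/13; mL=-306/325, mR=-222/325; mL+mR=-528/325 → advance -1; mR−mL=84/325 → turn +1·90°
n=5: pose=(-4,6,N); sL=120/173, sR=120/233; mL=-38340/40309, mR=-6780/40309; mL+mR=-45120/40309 → advance -1; mR−mL=31560/40309 → turn +1·90°
n=6: pose=(-4,5,W); sL=3, sR=30/37; mL=-126/37, mR=51/74; mL+mR=-201/74 → advance -1; mR−mL=303/74 → turn +1·90°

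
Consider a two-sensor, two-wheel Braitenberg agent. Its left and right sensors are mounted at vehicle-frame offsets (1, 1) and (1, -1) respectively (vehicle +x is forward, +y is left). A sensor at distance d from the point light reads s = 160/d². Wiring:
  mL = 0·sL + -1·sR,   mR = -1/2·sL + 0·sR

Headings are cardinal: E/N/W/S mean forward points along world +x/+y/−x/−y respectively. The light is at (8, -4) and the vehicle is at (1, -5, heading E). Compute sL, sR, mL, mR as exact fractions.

left sensor world pos  = (2, -4); dL² = 36
right sensor world pos = (2, -6); dR² = 40
sL = 160/36 = 40/9
sR = 160/40 = 4
mL = 0·sL + -1·sR = -4
mR = -1/2·sL + 0·sR = -20/9

40/9 4 -4 -20/9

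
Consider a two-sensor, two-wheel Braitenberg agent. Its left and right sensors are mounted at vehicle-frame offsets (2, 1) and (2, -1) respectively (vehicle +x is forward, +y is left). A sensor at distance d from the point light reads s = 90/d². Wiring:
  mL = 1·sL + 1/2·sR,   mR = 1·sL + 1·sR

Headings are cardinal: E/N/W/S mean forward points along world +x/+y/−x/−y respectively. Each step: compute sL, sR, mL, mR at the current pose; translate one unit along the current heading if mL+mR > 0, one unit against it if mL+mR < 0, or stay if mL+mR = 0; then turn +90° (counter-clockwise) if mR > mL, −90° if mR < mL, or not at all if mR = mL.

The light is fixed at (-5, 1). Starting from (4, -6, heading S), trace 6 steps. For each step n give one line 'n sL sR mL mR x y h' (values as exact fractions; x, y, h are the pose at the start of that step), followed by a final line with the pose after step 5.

0 90/181 18/29 4239/5249 5868/5249 4 -6 S
1 9/17 45/101 2583/3434 1674/1717 4 -7 E
2 10/13 90/157 2155/2041 2740/2041 5 -7 N
3 45/64 9/10 369/320 513/320 5 -6 W
4 90/181 18/29 4239/5249 5868/5249 4 -6 S
5 9/17 45/101 2583/3434 1674/1717 4 -7 E
final 5 -7 N

n=0: pose=(4,-6,S); sL=90/181, sR=18/29; mL=4239/5249, mR=5868/5249; mL+mR=10107/5249 → advance +1; mR−mL=9/29 → turn +1·90°
n=1: pose=(4,-7,E); sL=9/17, sR=45/101; mL=2583/3434, mR=1674/1717; mL+mR=5931/3434 → advance +1; mR−mL=45/202 → turn +1·90°
n=2: pose=(5,-7,N); sL=10/13, sR=90/157; mL=2155/2041, mR=2740/2041; mL+mR=4895/2041 → advance +1; mR−mL=45/157 → turn +1·90°
n=3: pose=(5,-6,W); sL=45/64, sR=9/10; mL=369/320, mR=513/320; mL+mR=441/160 → advance +1; mR−mL=9/20 → turn +1·90°
n=4: pose=(4,-6,S); sL=90/181, sR=18/29; mL=4239/5249, mR=5868/5249; mL+mR=10107/5249 → advance +1; mR−mL=9/29 → turn +1·90°
n=5: pose=(4,-7,E); sL=9/17, sR=45/101; mL=2583/3434, mR=1674/1717; mL+mR=5931/3434 → advance +1; mR−mL=45/202 → turn +1·90°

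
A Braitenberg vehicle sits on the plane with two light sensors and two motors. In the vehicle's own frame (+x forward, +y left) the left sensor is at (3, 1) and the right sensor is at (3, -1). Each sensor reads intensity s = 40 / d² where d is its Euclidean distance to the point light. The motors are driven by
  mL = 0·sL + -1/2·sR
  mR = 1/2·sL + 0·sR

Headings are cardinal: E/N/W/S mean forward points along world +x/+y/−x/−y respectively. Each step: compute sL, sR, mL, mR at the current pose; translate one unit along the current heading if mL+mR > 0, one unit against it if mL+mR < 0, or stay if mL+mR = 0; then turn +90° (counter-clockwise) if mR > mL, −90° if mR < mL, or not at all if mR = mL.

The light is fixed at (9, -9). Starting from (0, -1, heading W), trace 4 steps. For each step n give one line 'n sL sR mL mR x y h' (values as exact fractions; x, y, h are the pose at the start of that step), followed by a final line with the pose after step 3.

n=0: pose=(0,-1,W); sL=40/193, sR=8/45; mL=-4/45, mR=20/193; mL+mR=128/8685 → advance +1; mR−mL=1672/8685 → turn +1·90°
n=1: pose=(-1,-1,S); sL=20/53, sR=20/73; mL=-10/73, mR=10/53; mL+mR=200/3869 → advance +1; mR−mL=1260/3869 → turn +1·90°
n=2: pose=(-1,-2,E); sL=40/113, sR=8/17; mL=-4/17, mR=20/113; mL+mR=-112/1921 → advance -1; mR−mL=792/1921 → turn +1·90°
n=3: pose=(-2,-2,N); sL=10/61, sR=1/5; mL=-1/10, mR=5/61; mL+mR=-11/610 → advance -1; mR−mL=111/610 → turn +1·90°

0 40/193 8/45 -4/45 20/193 0 -1 W
1 20/53 20/73 -10/73 10/53 -1 -1 S
2 40/113 8/17 -4/17 20/113 -1 -2 E
3 10/61 1/5 -1/10 5/61 -2 -2 N
final -2 -3 W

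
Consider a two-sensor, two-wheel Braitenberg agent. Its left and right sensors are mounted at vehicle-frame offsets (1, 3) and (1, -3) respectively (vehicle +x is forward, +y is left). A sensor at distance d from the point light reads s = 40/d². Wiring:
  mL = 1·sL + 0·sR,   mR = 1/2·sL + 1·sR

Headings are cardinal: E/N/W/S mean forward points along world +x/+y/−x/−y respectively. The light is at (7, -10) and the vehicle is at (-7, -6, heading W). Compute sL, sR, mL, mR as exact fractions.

left sensor world pos  = (-8, -9); dL² = 226
right sensor world pos = (-8, -3); dR² = 274
sL = 40/226 = 20/113
sR = 40/274 = 20/137
mL = 1·sL + 0·sR = 20/113
mR = 1/2·sL + 1·sR = 3630/15481

20/113 20/137 20/113 3630/15481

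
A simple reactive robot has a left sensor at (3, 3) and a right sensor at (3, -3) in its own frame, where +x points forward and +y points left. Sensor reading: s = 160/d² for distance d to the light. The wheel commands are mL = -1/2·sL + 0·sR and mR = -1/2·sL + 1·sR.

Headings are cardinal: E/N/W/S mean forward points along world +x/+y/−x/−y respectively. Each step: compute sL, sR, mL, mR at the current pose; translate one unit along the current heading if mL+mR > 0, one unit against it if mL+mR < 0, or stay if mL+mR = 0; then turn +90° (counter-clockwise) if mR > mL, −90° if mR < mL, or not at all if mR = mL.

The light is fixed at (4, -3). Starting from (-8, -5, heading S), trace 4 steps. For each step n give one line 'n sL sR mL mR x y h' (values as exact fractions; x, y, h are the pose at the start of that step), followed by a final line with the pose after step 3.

0 80/53 16/25 -40/53 -152/1325 -8 -5 S
1 32/17 160/97 -16/17 1168/1649 -8 -4 E
2 8/13 20/13 -4/13 16/13 -9 -4 N
3 32/53 32/53 -16/53 16/53 -9 -3 W
final -9 -3 S

n=0: pose=(-8,-5,S); sL=80/53, sR=16/25; mL=-40/53, mR=-152/1325; mL+mR=-1152/1325 → advance -1; mR−mL=16/25 → turn +1·90°
n=1: pose=(-8,-4,E); sL=32/17, sR=160/97; mL=-16/17, mR=1168/1649; mL+mR=-384/1649 → advance -1; mR−mL=160/97 → turn +1·90°
n=2: pose=(-9,-4,N); sL=8/13, sR=20/13; mL=-4/13, mR=16/13; mL+mR=12/13 → advance +1; mR−mL=20/13 → turn +1·90°
n=3: pose=(-9,-3,W); sL=32/53, sR=32/53; mL=-16/53, mR=16/53; mL+mR=0 → advance +0; mR−mL=32/53 → turn +1·90°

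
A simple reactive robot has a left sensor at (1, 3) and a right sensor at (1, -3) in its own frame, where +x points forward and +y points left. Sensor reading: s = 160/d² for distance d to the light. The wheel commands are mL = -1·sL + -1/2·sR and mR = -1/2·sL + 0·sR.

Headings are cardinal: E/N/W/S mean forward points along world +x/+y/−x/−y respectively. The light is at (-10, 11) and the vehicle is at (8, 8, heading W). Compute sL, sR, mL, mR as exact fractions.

32/65 160/289 -14448/18785 -16/65

left sensor world pos  = (7, 5); dL² = 325
right sensor world pos = (7, 11); dR² = 289
sL = 160/325 = 32/65
sR = 160/289 = 160/289
mL = -1·sL + -1/2·sR = -14448/18785
mR = -1/2·sL + 0·sR = -16/65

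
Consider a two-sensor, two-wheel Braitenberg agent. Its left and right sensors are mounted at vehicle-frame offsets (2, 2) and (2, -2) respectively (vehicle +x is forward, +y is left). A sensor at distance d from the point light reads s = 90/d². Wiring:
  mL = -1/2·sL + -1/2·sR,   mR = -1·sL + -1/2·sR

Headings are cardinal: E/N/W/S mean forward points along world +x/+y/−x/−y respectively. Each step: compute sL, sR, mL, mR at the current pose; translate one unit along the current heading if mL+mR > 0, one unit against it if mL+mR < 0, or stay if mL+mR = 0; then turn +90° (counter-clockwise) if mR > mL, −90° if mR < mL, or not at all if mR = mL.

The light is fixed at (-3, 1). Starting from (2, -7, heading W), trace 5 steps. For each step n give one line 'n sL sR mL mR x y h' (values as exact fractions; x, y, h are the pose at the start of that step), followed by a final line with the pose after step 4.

0 90/109 2 -154/109 -199/109 2 -7 W
1 45/26 9/10 -171/130 -567/260 3 -7 N
2 90/113 18/37 -2682/4181 -4347/4181 3 -8 E
3 9/17 9/13 -135/221 -387/442 2 -8 S
4 90/109 2 -154/109 -199/109 2 -7 W
final 3 -7 N

n=0: pose=(2,-7,W); sL=90/109, sR=2; mL=-154/109, mR=-199/109; mL+mR=-353/109 → advance -1; mR−mL=-45/109 → turn -1·90°
n=1: pose=(3,-7,N); sL=45/26, sR=9/10; mL=-171/130, mR=-567/260; mL+mR=-909/260 → advance -1; mR−mL=-45/52 → turn -1·90°
n=2: pose=(3,-8,E); sL=90/113, sR=18/37; mL=-2682/4181, mR=-4347/4181; mL+mR=-7029/4181 → advance -1; mR−mL=-45/113 → turn -1·90°
n=3: pose=(2,-8,S); sL=9/17, sR=9/13; mL=-135/221, mR=-387/442; mL+mR=-657/442 → advance -1; mR−mL=-9/34 → turn -1·90°
n=4: pose=(2,-7,W); sL=90/109, sR=2; mL=-154/109, mR=-199/109; mL+mR=-353/109 → advance -1; mR−mL=-45/109 → turn -1·90°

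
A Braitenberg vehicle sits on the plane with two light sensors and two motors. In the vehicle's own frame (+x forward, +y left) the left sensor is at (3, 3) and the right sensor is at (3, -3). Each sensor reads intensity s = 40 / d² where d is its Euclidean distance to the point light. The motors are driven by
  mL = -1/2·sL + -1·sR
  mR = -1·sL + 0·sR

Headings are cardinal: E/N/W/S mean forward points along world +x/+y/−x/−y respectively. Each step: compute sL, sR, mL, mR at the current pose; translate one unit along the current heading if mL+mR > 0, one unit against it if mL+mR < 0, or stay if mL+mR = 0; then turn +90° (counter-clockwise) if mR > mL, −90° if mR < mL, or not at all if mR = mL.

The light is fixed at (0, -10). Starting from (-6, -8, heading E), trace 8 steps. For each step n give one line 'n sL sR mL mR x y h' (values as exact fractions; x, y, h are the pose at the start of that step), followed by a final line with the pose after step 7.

n=0: pose=(-6,-8,E); sL=20/17, sR=4; mL=-78/17, mR=-20/17; mL+mR=-98/17 → advance -1; mR−mL=58/17 → turn +1·90°
n=1: pose=(-7,-8,N); sL=8/25, sR=40/41; mL=-1164/1025, mR=-8/25; mL+mR=-1492/1025 → advance -1; mR−mL=836/1025 → turn +1·90°
n=2: pose=(-7,-9,W); sL=5/13, sR=10/29; mL=-405/754, mR=-5/13; mL+mR=-695/754 → advance -1; mR−mL=115/754 → turn +1·90°
n=3: pose=(-6,-9,S); sL=40/13, sR=8/17; mL=-444/221, mR=-40/13; mL+mR=-1124/221 → advance -1; mR−mL=-236/221 → turn -1·90°
n=4: pose=(-6,-8,W); sL=20/41, sR=20/53; mL=-1350/2173, mR=-20/41; mL+mR=-2410/2173 → advance -1; mR−mL=290/2173 → turn +1·90°
n=5: pose=(-5,-8,S); sL=8, sR=8/13; mL=-60/13, mR=-8; mL+mR=-164/13 → advance -1; mR−mL=-44/13 → turn -1·90°
n=6: pose=(-5,-7,W); sL=5/8, sR=2/5; mL=-57/80, mR=-5/8; mL+mR=-107/80 → advance -1; mR−mL=7/80 → turn +1·90°
n=7: pose=(-4,-7,S); sL=40, sR=40/49; mL=-1020/49, mR=-40; mL+mR=-2980/49 → advance -1; mR−mL=-940/49 → turn -1·90°

0 20/17 4 -78/17 -20/17 -6 -8 E
1 8/25 40/41 -1164/1025 -8/25 -7 -8 N
2 5/13 10/29 -405/754 -5/13 -7 -9 W
3 40/13 8/17 -444/221 -40/13 -6 -9 S
4 20/41 20/53 -1350/2173 -20/41 -6 -8 W
5 8 8/13 -60/13 -8 -5 -8 S
6 5/8 2/5 -57/80 -5/8 -5 -7 W
7 40 40/49 -1020/49 -40 -4 -7 S
final -4 -6 W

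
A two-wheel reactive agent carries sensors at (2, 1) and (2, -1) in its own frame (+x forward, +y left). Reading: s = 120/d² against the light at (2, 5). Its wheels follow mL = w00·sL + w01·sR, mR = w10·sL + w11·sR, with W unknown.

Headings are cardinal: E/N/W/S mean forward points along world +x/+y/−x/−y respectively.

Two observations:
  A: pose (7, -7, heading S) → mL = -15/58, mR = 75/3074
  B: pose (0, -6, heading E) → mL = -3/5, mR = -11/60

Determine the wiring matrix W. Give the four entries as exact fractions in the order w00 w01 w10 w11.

-1/2 0 -1/2 1/2

obs A: pose=(7,-7,S) → sL=15/29, sR=30/53, mL=-15/58, mR=75/3074
obs B: pose=(0,-6,E) → sL=6/5, sR=5/6, mL=-3/5, mR=-11/60
sensor matrix S = [[15/29, 30/53], [6/5, 5/6]]; det S = -763/3074
solve [mL_A; mL_B] = S·[w00; w01] and [mR_A; mR_B] = S·[w10; w11]:
  w00 = -1/2, w01 = 0, w10 = -1/2, w11 = 1/2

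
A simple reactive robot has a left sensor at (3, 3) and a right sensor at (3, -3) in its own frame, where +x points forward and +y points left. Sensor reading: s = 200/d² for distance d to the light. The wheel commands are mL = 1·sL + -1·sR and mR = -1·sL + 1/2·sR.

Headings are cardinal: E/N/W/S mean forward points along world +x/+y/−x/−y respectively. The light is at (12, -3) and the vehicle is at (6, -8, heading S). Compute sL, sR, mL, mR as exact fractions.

left sensor world pos  = (9, -11); dL² = 73
right sensor world pos = (3, -11); dR² = 145
sL = 200/73 = 200/73
sR = 200/145 = 40/29
mL = 1·sL + -1·sR = 2880/2117
mR = -1·sL + 1/2·sR = -4340/2117

200/73 40/29 2880/2117 -4340/2117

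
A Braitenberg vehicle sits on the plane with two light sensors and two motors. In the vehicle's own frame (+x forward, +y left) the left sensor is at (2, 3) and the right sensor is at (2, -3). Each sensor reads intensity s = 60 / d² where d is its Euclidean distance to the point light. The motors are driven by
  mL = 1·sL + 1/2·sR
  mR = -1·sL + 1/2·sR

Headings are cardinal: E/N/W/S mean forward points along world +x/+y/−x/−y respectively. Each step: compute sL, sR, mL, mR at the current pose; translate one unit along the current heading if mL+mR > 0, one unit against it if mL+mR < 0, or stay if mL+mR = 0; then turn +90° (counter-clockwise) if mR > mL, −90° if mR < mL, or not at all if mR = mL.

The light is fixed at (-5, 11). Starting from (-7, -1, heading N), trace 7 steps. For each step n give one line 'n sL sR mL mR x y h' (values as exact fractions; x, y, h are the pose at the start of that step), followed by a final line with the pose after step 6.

0 12/25 60/101 1962/2525 -462/2525 -7 -1 N
1 15/16 15/49 855/784 -615/784 -7 0 E
2 60/173 12/37 3258/6401 -1182/6401 -6 0 S
3 10/39 2/3 23/39 1/13 -6 -1 W
4 12/25 60/101 1962/2525 -462/2525 -7 -1 N
5 15/16 15/49 855/784 -615/784 -7 0 E
6 60/173 12/37 3258/6401 -1182/6401 -6 0 S
final -6 -1 W

n=0: pose=(-7,-1,N); sL=12/25, sR=60/101; mL=1962/2525, mR=-462/2525; mL+mR=60/101 → advance +1; mR−mL=-24/25 → turn -1·90°
n=1: pose=(-7,0,E); sL=15/16, sR=15/49; mL=855/784, mR=-615/784; mL+mR=15/49 → advance +1; mR−mL=-15/8 → turn -1·90°
n=2: pose=(-6,0,S); sL=60/173, sR=12/37; mL=3258/6401, mR=-1182/6401; mL+mR=12/37 → advance +1; mR−mL=-120/173 → turn -1·90°
n=3: pose=(-6,-1,W); sL=10/39, sR=2/3; mL=23/39, mR=1/13; mL+mR=2/3 → advance +1; mR−mL=-20/39 → turn -1·90°
n=4: pose=(-7,-1,N); sL=12/25, sR=60/101; mL=1962/2525, mR=-462/2525; mL+mR=60/101 → advance +1; mR−mL=-24/25 → turn -1·90°
n=5: pose=(-7,0,E); sL=15/16, sR=15/49; mL=855/784, mR=-615/784; mL+mR=15/49 → advance +1; mR−mL=-15/8 → turn -1·90°
n=6: pose=(-6,0,S); sL=60/173, sR=12/37; mL=3258/6401, mR=-1182/6401; mL+mR=12/37 → advance +1; mR−mL=-120/173 → turn -1·90°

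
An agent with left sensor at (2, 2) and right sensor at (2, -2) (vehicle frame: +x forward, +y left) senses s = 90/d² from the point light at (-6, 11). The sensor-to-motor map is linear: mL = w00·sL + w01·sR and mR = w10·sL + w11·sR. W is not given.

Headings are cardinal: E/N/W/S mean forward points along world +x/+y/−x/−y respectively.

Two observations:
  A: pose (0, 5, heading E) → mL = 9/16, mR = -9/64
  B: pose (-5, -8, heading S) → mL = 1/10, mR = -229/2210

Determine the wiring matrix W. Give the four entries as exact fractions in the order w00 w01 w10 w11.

1/2 0 1/2 -1

obs A: pose=(0,5,E) → sL=9/8, sR=45/64, mL=9/16, mR=-9/64
obs B: pose=(-5,-8,S) → sL=1/5, sR=45/221, mL=1/10, mR=-229/2210
sensor matrix S = [[9/8, 45/64], [1/5, 45/221]]; det S = 1251/14144
solve [mL_A; mL_B] = S·[w00; w01] and [mR_A; mR_B] = S·[w10; w11]:
  w00 = 1/2, w01 = 0, w10 = 1/2, w11 = -1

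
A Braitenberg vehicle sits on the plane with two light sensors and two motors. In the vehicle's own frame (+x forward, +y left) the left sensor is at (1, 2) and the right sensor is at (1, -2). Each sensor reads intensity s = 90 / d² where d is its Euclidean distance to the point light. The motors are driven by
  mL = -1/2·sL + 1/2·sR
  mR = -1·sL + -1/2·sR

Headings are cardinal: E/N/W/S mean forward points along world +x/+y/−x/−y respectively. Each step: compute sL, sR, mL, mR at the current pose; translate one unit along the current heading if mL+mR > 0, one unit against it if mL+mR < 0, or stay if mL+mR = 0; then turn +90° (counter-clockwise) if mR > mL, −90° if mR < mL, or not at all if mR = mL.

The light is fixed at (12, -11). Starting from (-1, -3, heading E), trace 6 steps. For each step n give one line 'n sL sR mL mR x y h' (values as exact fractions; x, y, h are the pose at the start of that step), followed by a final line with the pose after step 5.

n=0: pose=(-1,-3,E); sL=45/122, sR=1/2; mL=4/61, mR=-151/244; mL+mR=-135/244 → advance -1; mR−mL=-167/244 → turn -1·90°
n=1: pose=(-2,-3,S); sL=90/193, sR=18/61; mL=-1008/11773, mR=-7227/11773; mL+mR=-135/193 → advance -1; mR−mL=-6219/11773 → turn -1·90°
n=2: pose=(-2,-2,W); sL=45/137, sR=45/173; mL=-810/23701, mR=-21735/47402; mL+mR=-135/274 → advance -1; mR−mL=-20115/47402 → turn -1·90°
n=3: pose=(-1,-2,N); sL=18/65, sR=90/221; mL=72/1105, mR=-531/1105; mL+mR=-27/65 → advance -1; mR−mL=-603/1105 → turn -1·90°
n=4: pose=(-1,-3,E); sL=45/122, sR=1/2; mL=4/61, mR=-151/244; mL+mR=-135/244 → advance -1; mR−mL=-167/244 → turn -1·90°
n=5: pose=(-2,-3,S); sL=90/193, sR=18/61; mL=-1008/11773, mR=-7227/11773; mL+mR=-135/193 → advance -1; mR−mL=-6219/11773 → turn -1·90°

0 45/122 1/2 4/61 -151/244 -1 -3 E
1 90/193 18/61 -1008/11773 -7227/11773 -2 -3 S
2 45/137 45/173 -810/23701 -21735/47402 -2 -2 W
3 18/65 90/221 72/1105 -531/1105 -1 -2 N
4 45/122 1/2 4/61 -151/244 -1 -3 E
5 90/193 18/61 -1008/11773 -7227/11773 -2 -3 S
final -2 -2 W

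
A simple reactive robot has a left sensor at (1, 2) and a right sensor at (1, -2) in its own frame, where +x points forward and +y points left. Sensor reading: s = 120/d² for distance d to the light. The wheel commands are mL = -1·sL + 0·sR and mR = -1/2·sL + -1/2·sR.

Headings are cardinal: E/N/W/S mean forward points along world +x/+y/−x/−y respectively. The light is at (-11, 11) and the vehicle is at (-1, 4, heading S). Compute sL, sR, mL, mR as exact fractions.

left sensor world pos  = (1, 3); dL² = 208
right sensor world pos = (-3, 3); dR² = 128
sL = 120/208 = 15/26
sR = 120/128 = 15/16
mL = -1·sL + 0·sR = -15/26
mR = -1/2·sL + -1/2·sR = -315/416

15/26 15/16 -15/26 -315/416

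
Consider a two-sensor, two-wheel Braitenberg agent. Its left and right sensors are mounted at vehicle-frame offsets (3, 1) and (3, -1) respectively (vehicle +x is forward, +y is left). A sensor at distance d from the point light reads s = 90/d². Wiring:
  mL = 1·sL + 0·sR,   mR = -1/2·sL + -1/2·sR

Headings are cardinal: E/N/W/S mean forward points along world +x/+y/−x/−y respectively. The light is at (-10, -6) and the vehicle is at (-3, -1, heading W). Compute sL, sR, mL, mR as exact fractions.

left sensor world pos  = (-6, -2); dL² = 32
right sensor world pos = (-6, 0); dR² = 52
sL = 90/32 = 45/16
sR = 90/52 = 45/26
mL = 1·sL + 0·sR = 45/16
mR = -1/2·sL + -1/2·sR = -945/416

45/16 45/26 45/16 -945/416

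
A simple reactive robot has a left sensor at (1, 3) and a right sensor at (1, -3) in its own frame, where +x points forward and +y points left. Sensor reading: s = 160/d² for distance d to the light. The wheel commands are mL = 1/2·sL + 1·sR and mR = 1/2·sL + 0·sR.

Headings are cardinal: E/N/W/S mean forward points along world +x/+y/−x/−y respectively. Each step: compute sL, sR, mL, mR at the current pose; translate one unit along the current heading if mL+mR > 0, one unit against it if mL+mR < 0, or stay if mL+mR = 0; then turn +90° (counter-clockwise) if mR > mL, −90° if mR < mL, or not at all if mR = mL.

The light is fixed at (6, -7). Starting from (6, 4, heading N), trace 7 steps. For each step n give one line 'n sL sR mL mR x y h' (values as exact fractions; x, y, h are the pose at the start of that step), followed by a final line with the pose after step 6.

n=0: pose=(6,4,N); sL=160/153, sR=160/153; mL=80/51, mR=80/153; mL+mR=320/153 → advance +1; mR−mL=-160/153 → turn -1·90°
n=1: pose=(6,5,E); sL=80/113, sR=80/41; mL=10680/4633, mR=40/113; mL+mR=12320/4633 → advance +1; mR−mL=-80/41 → turn -1·90°
n=2: pose=(7,5,S); sL=160/137, sR=32/25; mL=6384/3425, mR=80/137; mL+mR=8384/3425 → advance +1; mR−mL=-32/25 → turn -1·90°
n=3: pose=(7,4,W); sL=5/2, sR=40/49; mL=405/196, mR=5/4; mL+mR=325/98 → advance +1; mR−mL=-40/49 → turn -1·90°
n=4: pose=(6,4,N); sL=160/153, sR=160/153; mL=80/51, mR=80/153; mL+mR=320/153 → advance +1; mR−mL=-160/153 → turn -1·90°
n=5: pose=(6,5,E); sL=80/113, sR=80/41; mL=10680/4633, mR=40/113; mL+mR=12320/4633 → advance +1; mR−mL=-80/41 → turn -1·90°
n=6: pose=(7,5,S); sL=160/137, sR=32/25; mL=6384/3425, mR=80/137; mL+mR=8384/3425 → advance +1; mR−mL=-32/25 → turn -1·90°

0 160/153 160/153 80/51 80/153 6 4 N
1 80/113 80/41 10680/4633 40/113 6 5 E
2 160/137 32/25 6384/3425 80/137 7 5 S
3 5/2 40/49 405/196 5/4 7 4 W
4 160/153 160/153 80/51 80/153 6 4 N
5 80/113 80/41 10680/4633 40/113 6 5 E
6 160/137 32/25 6384/3425 80/137 7 5 S
final 7 4 W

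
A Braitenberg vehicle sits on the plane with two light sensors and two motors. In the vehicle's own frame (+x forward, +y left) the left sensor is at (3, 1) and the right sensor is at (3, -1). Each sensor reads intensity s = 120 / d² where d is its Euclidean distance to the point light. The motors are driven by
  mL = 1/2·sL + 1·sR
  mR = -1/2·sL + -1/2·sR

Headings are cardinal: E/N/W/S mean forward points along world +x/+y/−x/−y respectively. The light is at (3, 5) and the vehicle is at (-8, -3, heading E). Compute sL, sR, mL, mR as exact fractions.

120/113 24/29 4452/3277 -3096/3277

left sensor world pos  = (-5, -2); dL² = 113
right sensor world pos = (-5, -4); dR² = 145
sL = 120/113 = 120/113
sR = 120/145 = 24/29
mL = 1/2·sL + 1·sR = 4452/3277
mR = -1/2·sL + -1/2·sR = -3096/3277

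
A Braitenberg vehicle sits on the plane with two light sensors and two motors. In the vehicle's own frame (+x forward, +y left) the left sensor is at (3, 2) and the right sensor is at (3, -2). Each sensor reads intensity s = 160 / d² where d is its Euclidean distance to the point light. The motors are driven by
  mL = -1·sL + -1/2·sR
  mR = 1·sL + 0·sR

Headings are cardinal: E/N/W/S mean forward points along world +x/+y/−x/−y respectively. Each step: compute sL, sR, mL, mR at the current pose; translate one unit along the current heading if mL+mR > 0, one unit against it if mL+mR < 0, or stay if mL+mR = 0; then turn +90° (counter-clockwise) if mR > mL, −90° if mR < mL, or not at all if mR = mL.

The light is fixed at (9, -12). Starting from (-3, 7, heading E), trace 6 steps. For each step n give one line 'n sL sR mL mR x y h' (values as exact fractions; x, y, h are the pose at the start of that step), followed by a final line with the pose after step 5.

0 80/261 16/37 -5048/9657 80/261 -3 7 E
1 160/709 32/121 -30704/85789 160/709 -4 7 N
2 5/16 10/41 -285/656 5/16 -4 6 W
3 32/65 160/421 -18672/27365 32/65 -3 6 S
4 80/261 16/37 -5048/9657 80/261 -3 7 E
5 160/709 32/121 -30704/85789 160/709 -4 7 N
final -4 6 W

n=0: pose=(-3,7,E); sL=80/261, sR=16/37; mL=-5048/9657, mR=80/261; mL+mR=-8/37 → advance -1; mR−mL=8008/9657 → turn +1·90°
n=1: pose=(-4,7,N); sL=160/709, sR=32/121; mL=-30704/85789, mR=160/709; mL+mR=-16/121 → advance -1; mR−mL=50064/85789 → turn +1·90°
n=2: pose=(-4,6,W); sL=5/16, sR=10/41; mL=-285/656, mR=5/16; mL+mR=-5/41 → advance -1; mR−mL=245/328 → turn +1·90°
n=3: pose=(-3,6,S); sL=32/65, sR=160/421; mL=-18672/27365, mR=32/65; mL+mR=-80/421 → advance -1; mR−mL=32144/27365 → turn +1·90°
n=4: pose=(-3,7,E); sL=80/261, sR=16/37; mL=-5048/9657, mR=80/261; mL+mR=-8/37 → advance -1; mR−mL=8008/9657 → turn +1·90°
n=5: pose=(-4,7,N); sL=160/709, sR=32/121; mL=-30704/85789, mR=160/709; mL+mR=-16/121 → advance -1; mR−mL=50064/85789 → turn +1·90°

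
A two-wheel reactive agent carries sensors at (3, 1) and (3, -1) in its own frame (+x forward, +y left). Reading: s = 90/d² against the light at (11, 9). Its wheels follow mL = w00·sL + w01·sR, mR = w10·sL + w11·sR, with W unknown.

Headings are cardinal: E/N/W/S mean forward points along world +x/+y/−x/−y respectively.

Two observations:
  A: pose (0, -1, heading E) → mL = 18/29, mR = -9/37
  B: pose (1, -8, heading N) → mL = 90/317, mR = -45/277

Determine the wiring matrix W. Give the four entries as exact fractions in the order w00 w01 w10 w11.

obs A: pose=(0,-1,E) → sL=18/29, sR=18/37, mL=18/29, mR=-9/37
obs B: pose=(1,-8,N) → sL=90/317, sR=90/277, mL=90/317, mR=-45/277
sensor matrix S = [[18/29, 18/37], [90/317, 90/277]]; det S = 5987520/94219057
solve [mL_A; mL_B] = S·[w00; w01] and [mR_A; mR_B] = S·[w10; w11]:
  w00 = 1, w01 = 0, w10 = 0, w11 = -1/2

1 0 0 -1/2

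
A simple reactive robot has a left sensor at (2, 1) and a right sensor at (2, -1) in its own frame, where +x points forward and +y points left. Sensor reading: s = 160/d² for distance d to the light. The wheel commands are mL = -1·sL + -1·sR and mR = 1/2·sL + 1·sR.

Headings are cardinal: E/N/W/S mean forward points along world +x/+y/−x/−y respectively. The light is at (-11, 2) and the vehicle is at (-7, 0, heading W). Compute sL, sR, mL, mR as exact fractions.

left sensor world pos  = (-9, -1); dL² = 13
right sensor world pos = (-9, 1); dR² = 5
sL = 160/13 = 160/13
sR = 160/5 = 32
mL = -1·sL + -1·sR = -576/13
mR = 1/2·sL + 1·sR = 496/13

160/13 32 -576/13 496/13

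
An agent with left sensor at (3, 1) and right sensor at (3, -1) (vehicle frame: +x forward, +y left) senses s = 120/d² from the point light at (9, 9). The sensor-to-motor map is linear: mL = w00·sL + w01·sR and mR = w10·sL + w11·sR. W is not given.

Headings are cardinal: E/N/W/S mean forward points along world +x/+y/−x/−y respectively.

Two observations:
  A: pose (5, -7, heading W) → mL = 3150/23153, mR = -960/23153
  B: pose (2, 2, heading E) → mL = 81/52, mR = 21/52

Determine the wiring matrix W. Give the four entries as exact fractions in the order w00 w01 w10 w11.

obs A: pose=(5,-7,W) → sL=60/169, sR=60/137, mL=3150/23153, mR=-960/23153
obs B: pose=(2,2,E) → sL=30/13, sR=3/2, mL=81/52, mR=21/52
sensor matrix S = [[60/169, 60/137], [30/13, 3/2]]; det S = -11070/23153
solve [mL_A; mL_B] = S·[w00; w01] and [mR_A; mR_B] = S·[w10; w11]:
  w00 = 1, w01 = -1/2, w10 = 1/2, w11 = -1/2

1 -1/2 1/2 -1/2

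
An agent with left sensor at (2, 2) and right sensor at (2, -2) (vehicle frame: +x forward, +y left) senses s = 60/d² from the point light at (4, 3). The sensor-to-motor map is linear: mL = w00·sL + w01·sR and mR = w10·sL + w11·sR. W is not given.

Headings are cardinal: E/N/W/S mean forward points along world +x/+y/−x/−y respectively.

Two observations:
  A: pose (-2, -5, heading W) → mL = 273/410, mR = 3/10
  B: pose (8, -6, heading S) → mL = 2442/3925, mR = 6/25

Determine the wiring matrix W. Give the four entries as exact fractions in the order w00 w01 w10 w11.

1 1/2 0 1/2

obs A: pose=(-2,-5,W) → sL=15/41, sR=3/5, mL=273/410, mR=3/10
obs B: pose=(8,-6,S) → sL=60/157, sR=12/25, mL=2442/3925, mR=6/25
sensor matrix S = [[15/41, 3/5], [60/157, 12/25]]; det S = -1728/32185
solve [mL_A; mL_B] = S·[w00; w01] and [mR_A; mR_B] = S·[w10; w11]:
  w00 = 1, w01 = 1/2, w10 = 0, w11 = 1/2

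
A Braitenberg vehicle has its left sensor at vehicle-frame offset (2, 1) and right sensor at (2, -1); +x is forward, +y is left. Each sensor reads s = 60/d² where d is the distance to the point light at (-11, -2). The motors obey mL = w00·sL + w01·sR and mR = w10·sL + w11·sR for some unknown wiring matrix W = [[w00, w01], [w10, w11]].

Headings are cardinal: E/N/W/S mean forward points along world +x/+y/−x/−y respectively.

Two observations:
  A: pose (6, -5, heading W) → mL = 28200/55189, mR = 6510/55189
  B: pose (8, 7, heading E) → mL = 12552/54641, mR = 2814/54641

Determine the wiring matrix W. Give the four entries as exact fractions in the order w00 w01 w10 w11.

1 1 1 -1/2

obs A: pose=(6,-5,W) → sL=60/241, sR=60/229, mL=28200/55189, mR=6510/55189
obs B: pose=(8,7,E) → sL=60/541, sR=12/101, mL=12552/54641, mR=2814/54641
sensor matrix S = [[60/241, 60/229], [60/541, 12/101]]; det S = 1572480/3015582149
solve [mL_A; mL_B] = S·[w00; w01] and [mR_A; mR_B] = S·[w10; w11]:
  w00 = 1, w01 = 1, w10 = 1, w11 = -1/2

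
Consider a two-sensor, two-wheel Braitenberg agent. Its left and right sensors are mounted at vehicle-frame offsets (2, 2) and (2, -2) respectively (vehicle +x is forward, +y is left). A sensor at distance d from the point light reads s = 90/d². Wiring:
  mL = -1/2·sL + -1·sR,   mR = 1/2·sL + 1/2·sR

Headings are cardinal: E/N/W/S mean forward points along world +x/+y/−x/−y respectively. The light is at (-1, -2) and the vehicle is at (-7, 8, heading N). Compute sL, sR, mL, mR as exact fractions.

45/104 9/16 -81/104 207/416

left sensor world pos  = (-9, 10); dL² = 208
right sensor world pos = (-5, 10); dR² = 160
sL = 90/208 = 45/104
sR = 90/160 = 9/16
mL = -1/2·sL + -1·sR = -81/104
mR = 1/2·sL + 1/2·sR = 207/416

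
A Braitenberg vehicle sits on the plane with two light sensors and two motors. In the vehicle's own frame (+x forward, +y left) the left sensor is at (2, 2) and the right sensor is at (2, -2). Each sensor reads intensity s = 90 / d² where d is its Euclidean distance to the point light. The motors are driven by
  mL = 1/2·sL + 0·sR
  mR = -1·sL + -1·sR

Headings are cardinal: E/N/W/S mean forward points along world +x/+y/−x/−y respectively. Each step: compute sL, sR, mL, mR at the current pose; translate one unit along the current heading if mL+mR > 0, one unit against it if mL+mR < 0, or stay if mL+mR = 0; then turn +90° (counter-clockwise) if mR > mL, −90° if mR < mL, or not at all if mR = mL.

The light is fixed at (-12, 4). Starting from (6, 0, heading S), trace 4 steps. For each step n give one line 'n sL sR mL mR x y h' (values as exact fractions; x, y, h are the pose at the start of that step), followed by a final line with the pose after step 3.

0 45/218 45/146 45/436 -4095/7957 6 0 S
1 90/281 90/257 45/281 -48420/72217 6 1 W
2 9/29 45/221 9/58 -3294/6409 7 1 N
3 18/89 10/53 9/89 -1844/4717 7 0 E
final 6 0 S

n=0: pose=(6,0,S); sL=45/218, sR=45/146; mL=45/436, mR=-4095/7957; mL+mR=-13095/31828 → advance -1; mR−mL=-19665/31828 → turn -1·90°
n=1: pose=(6,1,W); sL=90/281, sR=90/257; mL=45/281, mR=-48420/72217; mL+mR=-36855/72217 → advance -1; mR−mL=-59985/72217 → turn -1·90°
n=2: pose=(7,1,N); sL=9/29, sR=45/221; mL=9/58, mR=-3294/6409; mL+mR=-4599/12818 → advance -1; mR−mL=-8577/12818 → turn -1·90°
n=3: pose=(7,0,E); sL=18/89, sR=10/53; mL=9/89, mR=-1844/4717; mL+mR=-1367/4717 → advance -1; mR−mL=-2321/4717 → turn -1·90°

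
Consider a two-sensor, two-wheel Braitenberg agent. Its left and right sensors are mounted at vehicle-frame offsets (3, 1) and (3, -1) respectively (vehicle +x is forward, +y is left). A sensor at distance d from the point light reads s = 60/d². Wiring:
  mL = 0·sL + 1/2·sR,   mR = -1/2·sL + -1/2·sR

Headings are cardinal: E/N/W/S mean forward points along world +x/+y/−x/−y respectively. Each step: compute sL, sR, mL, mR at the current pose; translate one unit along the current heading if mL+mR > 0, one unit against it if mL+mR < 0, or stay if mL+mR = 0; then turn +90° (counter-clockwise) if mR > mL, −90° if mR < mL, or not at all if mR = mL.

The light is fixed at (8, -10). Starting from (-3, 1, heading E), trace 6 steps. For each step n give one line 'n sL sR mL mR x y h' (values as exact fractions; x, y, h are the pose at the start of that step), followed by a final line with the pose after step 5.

n=0: pose=(-3,1,E); sL=15/52, sR=15/41; mL=15/82, mR=-1395/4264; mL+mR=-15/104 → advance -1; mR−mL=-2175/4264 → turn -1·90°
n=1: pose=(-4,1,S); sL=12/37, sR=60/233; mL=30/233, mR=-2508/8621; mL+mR=-6/37 → advance -1; mR−mL=-3618/8621 → turn -1·90°
n=2: pose=(-4,2,W); sL=30/173, sR=30/197; mL=15/197, mR=-5550/34081; mL+mR=-15/173 → advance -1; mR−mL=-8145/34081 → turn -1·90°
n=3: pose=(-3,2,N); sL=20/123, sR=12/65; mL=6/65, mR=-1388/7995; mL+mR=-10/123 → advance -1; mR−mL=-2126/7995 → turn -1·90°
n=4: pose=(-3,1,E); sL=15/52, sR=15/41; mL=15/82, mR=-1395/4264; mL+mR=-15/104 → advance -1; mR−mL=-2175/4264 → turn -1·90°
n=5: pose=(-4,1,S); sL=12/37, sR=60/233; mL=30/233, mR=-2508/8621; mL+mR=-6/37 → advance -1; mR−mL=-3618/8621 → turn -1·90°

0 15/52 15/41 15/82 -1395/4264 -3 1 E
1 12/37 60/233 30/233 -2508/8621 -4 1 S
2 30/173 30/197 15/197 -5550/34081 -4 2 W
3 20/123 12/65 6/65 -1388/7995 -3 2 N
4 15/52 15/41 15/82 -1395/4264 -3 1 E
5 12/37 60/233 30/233 -2508/8621 -4 1 S
final -4 2 W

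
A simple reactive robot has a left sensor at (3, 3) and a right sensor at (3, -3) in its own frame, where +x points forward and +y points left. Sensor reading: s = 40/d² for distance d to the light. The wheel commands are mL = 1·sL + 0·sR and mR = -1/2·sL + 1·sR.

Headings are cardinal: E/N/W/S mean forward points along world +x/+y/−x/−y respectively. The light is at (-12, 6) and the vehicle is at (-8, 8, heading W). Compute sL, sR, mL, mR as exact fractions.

left sensor world pos  = (-11, 5); dL² = 2
right sensor world pos = (-11, 11); dR² = 26
sL = 40/2 = 20
sR = 40/26 = 20/13
mL = 1·sL + 0·sR = 20
mR = -1/2·sL + 1·sR = -110/13

20 20/13 20 -110/13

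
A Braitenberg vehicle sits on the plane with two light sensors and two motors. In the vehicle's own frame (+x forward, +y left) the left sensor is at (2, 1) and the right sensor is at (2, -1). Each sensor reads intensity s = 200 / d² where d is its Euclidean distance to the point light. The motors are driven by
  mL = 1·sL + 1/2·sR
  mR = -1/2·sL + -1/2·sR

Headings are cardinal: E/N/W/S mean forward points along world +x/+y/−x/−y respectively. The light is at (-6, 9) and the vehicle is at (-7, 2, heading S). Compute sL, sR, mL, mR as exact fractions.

200/81 40/17 5020/1377 -3320/1377

left sensor world pos  = (-6, 0); dL² = 81
right sensor world pos = (-8, 0); dR² = 85
sL = 200/81 = 200/81
sR = 200/85 = 40/17
mL = 1·sL + 1/2·sR = 5020/1377
mR = -1/2·sL + -1/2·sR = -3320/1377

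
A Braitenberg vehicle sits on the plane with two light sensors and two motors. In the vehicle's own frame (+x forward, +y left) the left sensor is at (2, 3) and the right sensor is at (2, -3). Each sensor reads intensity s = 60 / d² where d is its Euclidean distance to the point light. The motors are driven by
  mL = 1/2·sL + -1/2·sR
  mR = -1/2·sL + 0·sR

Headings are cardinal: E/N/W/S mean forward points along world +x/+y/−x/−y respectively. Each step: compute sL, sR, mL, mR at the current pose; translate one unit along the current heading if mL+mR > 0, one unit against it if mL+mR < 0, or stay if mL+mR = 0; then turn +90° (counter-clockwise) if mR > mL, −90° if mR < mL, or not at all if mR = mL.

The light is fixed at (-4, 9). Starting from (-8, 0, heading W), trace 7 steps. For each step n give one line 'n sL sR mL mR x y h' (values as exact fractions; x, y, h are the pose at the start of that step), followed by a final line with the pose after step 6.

n=0: pose=(-8,0,W); sL=1/3, sR=5/6; mL=-1/4, mR=-1/6; mL+mR=-5/12 → advance -1; mR−mL=1/12 → turn +1·90°
n=1: pose=(-7,0,S); sL=60/121, sR=60/157; mL=1080/18997, mR=-30/121; mL+mR=-30/157 → advance -1; mR−mL=-5790/18997 → turn -1·90°
n=2: pose=(-7,1,W); sL=30/73, sR=6/5; mL=-144/365, mR=-15/73; mL+mR=-3/5 → advance -1; mR−mL=69/365 → turn +1·90°
n=3: pose=(-6,1,S); sL=60/101, sR=12/25; mL=144/2525, mR=-30/101; mL+mR=-6/25 → advance -1; mR−mL=-894/2525 → turn -1·90°
n=4: pose=(-6,2,W); sL=15/29, sR=15/8; mL=-315/464, mR=-15/58; mL+mR=-15/16 → advance -1; mR−mL=195/464 → turn +1·90°
n=5: pose=(-5,2,S); sL=12/17, sR=60/97; mL=72/1649, mR=-6/17; mL+mR=-30/97 → advance -1; mR−mL=-654/1649 → turn -1·90°
n=6: pose=(-5,3,W); sL=2/3, sR=10/3; mL=-4/3, mR=-1/3; mL+mR=-5/3 → advance -1; mR−mL=1 → turn +1·90°

0 1/3 5/6 -1/4 -1/6 -8 0 W
1 60/121 60/157 1080/18997 -30/121 -7 0 S
2 30/73 6/5 -144/365 -15/73 -7 1 W
3 60/101 12/25 144/2525 -30/101 -6 1 S
4 15/29 15/8 -315/464 -15/58 -6 2 W
5 12/17 60/97 72/1649 -6/17 -5 2 S
6 2/3 10/3 -4/3 -1/3 -5 3 W
final -4 3 S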